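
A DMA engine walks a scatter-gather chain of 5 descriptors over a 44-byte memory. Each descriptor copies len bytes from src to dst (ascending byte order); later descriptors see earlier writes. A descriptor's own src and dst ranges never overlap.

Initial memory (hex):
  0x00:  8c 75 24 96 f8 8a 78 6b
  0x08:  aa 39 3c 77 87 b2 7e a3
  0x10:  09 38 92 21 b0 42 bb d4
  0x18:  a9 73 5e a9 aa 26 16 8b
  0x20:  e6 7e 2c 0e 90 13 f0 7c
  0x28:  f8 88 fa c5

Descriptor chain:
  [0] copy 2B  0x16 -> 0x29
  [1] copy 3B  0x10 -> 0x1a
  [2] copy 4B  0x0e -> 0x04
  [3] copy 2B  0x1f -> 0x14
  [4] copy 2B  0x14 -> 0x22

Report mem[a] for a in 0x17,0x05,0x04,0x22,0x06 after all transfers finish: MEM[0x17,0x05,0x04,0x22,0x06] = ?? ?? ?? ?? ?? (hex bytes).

[0] 0x16->0x29 len=2 : bb d4
[1] 0x10->0x1a len=3 : 09 38 92
[2] 0x0e->0x04 len=4 : 7e a3 09 38
[3] 0x1f->0x14 len=2 : 8b e6
[4] 0x14->0x22 len=2 : 8b e6
query mem[0x17]=0xd4, mem[0x05]=0xa3, mem[0x04]=0x7e, mem[0x22]=0x8b, mem[0x06]=0x09

MEM[0x17,0x05,0x04,0x22,0x06] = d4 a3 7e 8b 09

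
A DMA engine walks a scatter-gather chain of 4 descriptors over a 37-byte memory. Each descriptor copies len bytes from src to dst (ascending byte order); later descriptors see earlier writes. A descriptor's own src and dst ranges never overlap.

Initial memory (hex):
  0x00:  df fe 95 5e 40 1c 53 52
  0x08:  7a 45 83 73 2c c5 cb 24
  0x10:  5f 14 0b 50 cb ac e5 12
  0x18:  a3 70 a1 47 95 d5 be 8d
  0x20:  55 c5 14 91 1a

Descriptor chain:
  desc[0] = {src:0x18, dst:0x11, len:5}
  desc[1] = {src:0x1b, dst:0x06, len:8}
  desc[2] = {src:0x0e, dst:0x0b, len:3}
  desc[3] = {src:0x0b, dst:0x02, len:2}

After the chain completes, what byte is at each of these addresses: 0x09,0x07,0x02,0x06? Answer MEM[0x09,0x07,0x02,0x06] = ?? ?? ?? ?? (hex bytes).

MEM[0x09,0x07,0x02,0x06] = be 95 cb 47

[0] 0x18->0x11 len=5 : a3 70 a1 47 95
[1] 0x1b->0x06 len=8 : 47 95 d5 be 8d 55 c5 14
[2] 0x0e->0x0b len=3 : cb 24 5f
[3] 0x0b->0x02 len=2 : cb 24
query mem[0x09]=0xbe, mem[0x07]=0x95, mem[0x02]=0xcb, mem[0x06]=0x47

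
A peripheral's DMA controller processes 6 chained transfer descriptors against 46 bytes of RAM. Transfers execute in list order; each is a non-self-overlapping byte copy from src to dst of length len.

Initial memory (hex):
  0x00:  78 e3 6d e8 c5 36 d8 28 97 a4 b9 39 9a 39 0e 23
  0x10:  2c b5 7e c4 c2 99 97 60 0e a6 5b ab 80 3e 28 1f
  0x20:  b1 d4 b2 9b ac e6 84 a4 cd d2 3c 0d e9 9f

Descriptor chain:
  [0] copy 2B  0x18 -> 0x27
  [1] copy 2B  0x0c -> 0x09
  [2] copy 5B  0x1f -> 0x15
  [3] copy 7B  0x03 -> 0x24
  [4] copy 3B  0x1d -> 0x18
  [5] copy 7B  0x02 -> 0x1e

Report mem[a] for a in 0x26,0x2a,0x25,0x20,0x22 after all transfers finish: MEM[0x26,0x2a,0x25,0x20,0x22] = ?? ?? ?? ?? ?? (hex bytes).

[0] 0x18->0x27 len=2 : 0e a6
[1] 0x0c->0x09 len=2 : 9a 39
[2] 0x1f->0x15 len=5 : 1f b1 d4 b2 9b
[3] 0x03->0x24 len=7 : e8 c5 36 d8 28 97 9a
[4] 0x1d->0x18 len=3 : 3e 28 1f
[5] 0x02->0x1e len=7 : 6d e8 c5 36 d8 28 97
query mem[0x26]=0x36, mem[0x2a]=0x9a, mem[0x25]=0xc5, mem[0x20]=0xc5, mem[0x22]=0xd8

MEM[0x26,0x2a,0x25,0x20,0x22] = 36 9a c5 c5 d8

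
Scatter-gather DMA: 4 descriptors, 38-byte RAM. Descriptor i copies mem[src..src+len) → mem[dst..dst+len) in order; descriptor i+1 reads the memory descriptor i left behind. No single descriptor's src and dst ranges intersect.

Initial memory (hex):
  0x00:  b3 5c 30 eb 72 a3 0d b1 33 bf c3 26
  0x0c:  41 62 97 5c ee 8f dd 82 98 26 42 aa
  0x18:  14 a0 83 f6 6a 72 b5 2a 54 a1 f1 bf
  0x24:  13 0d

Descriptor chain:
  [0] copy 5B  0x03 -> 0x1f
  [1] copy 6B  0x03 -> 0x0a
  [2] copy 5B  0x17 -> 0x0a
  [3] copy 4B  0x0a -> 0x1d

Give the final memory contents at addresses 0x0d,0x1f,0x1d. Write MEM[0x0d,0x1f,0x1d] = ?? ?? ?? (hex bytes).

#0 dst[0x1f+5] := {0xeb,0x72,0xa3,0x0d,0xb1}
#1 dst[0x0a+6] := {0xeb,0x72,0xa3,0x0d,0xb1,0x33}
#2 dst[0x0a+5] := {0xaa,0x14,0xa0,0x83,0xf6}
#3 dst[0x1d+4] := {0xaa,0x14,0xa0,0x83}
query mem[0x0d]=0x83, mem[0x1f]=0xa0, mem[0x1d]=0xaa

MEM[0x0d,0x1f,0x1d] = 83 a0 aa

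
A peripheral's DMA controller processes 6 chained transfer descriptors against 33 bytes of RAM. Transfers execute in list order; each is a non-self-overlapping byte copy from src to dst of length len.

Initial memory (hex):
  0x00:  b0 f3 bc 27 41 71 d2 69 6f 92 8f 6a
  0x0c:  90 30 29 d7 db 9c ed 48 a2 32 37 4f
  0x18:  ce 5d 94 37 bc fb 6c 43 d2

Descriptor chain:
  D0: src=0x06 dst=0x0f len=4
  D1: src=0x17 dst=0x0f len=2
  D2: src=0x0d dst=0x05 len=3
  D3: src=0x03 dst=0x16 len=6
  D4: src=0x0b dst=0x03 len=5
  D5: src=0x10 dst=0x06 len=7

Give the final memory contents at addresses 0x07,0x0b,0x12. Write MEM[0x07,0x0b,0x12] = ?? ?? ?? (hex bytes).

MEM[0x07,0x0b,0x12] = 6f 32 92

  after D0: wrote 4B at 0x0f = d2696f92
  after D1: wrote 2B at 0x0f = 4fce
  after D2: wrote 3B at 0x05 = 30294f
  after D3: wrote 6B at 0x16 = 274130294f6f
  after D4: wrote 5B at 0x03 = 6a9030294f
  after D5: wrote 7B at 0x06 = ce6f9248a23227
query mem[0x07]=0x6f, mem[0x0b]=0x32, mem[0x12]=0x92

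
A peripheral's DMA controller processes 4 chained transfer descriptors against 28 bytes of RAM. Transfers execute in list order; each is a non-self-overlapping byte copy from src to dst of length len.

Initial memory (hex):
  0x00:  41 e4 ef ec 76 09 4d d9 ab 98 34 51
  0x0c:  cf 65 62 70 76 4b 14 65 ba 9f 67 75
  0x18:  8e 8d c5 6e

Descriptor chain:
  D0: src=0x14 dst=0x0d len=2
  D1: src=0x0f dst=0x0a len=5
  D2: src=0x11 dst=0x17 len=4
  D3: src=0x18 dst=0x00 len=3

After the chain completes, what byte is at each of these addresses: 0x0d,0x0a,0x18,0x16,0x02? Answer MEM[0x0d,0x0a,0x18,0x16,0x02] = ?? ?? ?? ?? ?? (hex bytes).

[0] 0x14->0x0d len=2 : ba 9f
[1] 0x0f->0x0a len=5 : 70 76 4b 14 65
[2] 0x11->0x17 len=4 : 4b 14 65 ba
[3] 0x18->0x00 len=3 : 14 65 ba
query mem[0x0d]=0x14, mem[0x0a]=0x70, mem[0x18]=0x14, mem[0x16]=0x67, mem[0x02]=0xba

MEM[0x0d,0x0a,0x18,0x16,0x02] = 14 70 14 67 ba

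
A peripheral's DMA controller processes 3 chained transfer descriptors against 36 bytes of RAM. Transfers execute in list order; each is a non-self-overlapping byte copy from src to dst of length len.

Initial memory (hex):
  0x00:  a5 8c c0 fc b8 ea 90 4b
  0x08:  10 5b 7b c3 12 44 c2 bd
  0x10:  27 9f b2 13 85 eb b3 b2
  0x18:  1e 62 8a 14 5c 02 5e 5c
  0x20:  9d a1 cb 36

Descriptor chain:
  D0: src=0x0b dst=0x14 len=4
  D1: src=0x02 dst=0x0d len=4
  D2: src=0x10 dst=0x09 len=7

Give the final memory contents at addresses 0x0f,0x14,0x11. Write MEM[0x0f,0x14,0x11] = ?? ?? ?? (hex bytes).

  after D0: wrote 4B at 0x14 = c31244c2
  after D1: wrote 4B at 0x0d = c0fcb8ea
  after D2: wrote 7B at 0x09 = ea9fb213c31244
query mem[0x0f]=0x44, mem[0x14]=0xc3, mem[0x11]=0x9f

MEM[0x0f,0x14,0x11] = 44 c3 9f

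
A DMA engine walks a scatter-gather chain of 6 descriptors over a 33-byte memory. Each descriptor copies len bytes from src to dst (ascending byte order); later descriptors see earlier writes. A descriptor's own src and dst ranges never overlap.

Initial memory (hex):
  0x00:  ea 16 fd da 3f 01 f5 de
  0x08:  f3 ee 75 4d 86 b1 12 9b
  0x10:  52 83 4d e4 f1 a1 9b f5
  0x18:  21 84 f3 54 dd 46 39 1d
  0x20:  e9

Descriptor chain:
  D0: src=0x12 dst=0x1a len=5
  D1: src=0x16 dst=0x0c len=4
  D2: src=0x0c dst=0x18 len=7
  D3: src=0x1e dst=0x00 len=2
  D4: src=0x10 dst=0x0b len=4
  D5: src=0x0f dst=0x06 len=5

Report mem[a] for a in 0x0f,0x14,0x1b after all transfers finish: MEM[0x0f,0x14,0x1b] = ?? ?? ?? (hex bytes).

MEM[0x0f,0x14,0x1b] = 84 f1 84

  after D0: wrote 5B at 0x1a = 4de4f1a19b
  after D1: wrote 4B at 0x0c = 9bf52184
  after D2: wrote 7B at 0x18 = 9bf5218452834d
  after D3: wrote 2B at 0x00 = 4d1d
  after D4: wrote 4B at 0x0b = 52834de4
  after D5: wrote 5B at 0x06 = 8452834de4
query mem[0x0f]=0x84, mem[0x14]=0xf1, mem[0x1b]=0x84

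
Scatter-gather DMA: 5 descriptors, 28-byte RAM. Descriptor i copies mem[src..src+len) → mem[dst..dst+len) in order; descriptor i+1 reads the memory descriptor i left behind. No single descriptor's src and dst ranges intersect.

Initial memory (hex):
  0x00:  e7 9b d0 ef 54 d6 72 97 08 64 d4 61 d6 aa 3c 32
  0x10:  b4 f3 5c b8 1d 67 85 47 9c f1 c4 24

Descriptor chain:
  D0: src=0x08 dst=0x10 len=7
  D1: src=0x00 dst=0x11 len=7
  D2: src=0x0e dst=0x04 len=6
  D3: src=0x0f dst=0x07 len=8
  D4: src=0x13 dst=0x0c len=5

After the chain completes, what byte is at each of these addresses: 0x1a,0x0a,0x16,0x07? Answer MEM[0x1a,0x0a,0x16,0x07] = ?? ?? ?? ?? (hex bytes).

MEM[0x1a,0x0a,0x16,0x07] = c4 9b d6 32

[0] 0x08->0x10 len=7 : 08 64 d4 61 d6 aa 3c
[1] 0x00->0x11 len=7 : e7 9b d0 ef 54 d6 72
[2] 0x0e->0x04 len=6 : 3c 32 08 e7 9b d0
[3] 0x0f->0x07 len=8 : 32 08 e7 9b d0 ef 54 d6
[4] 0x13->0x0c len=5 : d0 ef 54 d6 72
query mem[0x1a]=0xc4, mem[0x0a]=0x9b, mem[0x16]=0xd6, mem[0x07]=0x32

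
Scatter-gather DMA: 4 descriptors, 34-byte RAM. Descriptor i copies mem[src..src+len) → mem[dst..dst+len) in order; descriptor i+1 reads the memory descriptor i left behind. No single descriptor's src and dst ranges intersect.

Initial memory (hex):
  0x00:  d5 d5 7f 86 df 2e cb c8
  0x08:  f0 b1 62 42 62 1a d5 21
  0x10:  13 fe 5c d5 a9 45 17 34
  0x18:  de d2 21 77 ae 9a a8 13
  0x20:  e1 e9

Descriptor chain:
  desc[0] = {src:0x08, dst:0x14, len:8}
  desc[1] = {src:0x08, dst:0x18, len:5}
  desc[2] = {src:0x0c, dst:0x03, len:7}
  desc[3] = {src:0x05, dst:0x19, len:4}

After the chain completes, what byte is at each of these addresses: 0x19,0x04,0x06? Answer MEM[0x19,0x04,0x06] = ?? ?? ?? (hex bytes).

MEM[0x19,0x04,0x06] = d5 1a 21

  after D0: wrote 8B at 0x14 = f0b16242621ad521
  after D1: wrote 5B at 0x18 = f0b1624262
  after D2: wrote 7B at 0x03 = 621ad52113fe5c
  after D3: wrote 4B at 0x19 = d52113fe
query mem[0x19]=0xd5, mem[0x04]=0x1a, mem[0x06]=0x21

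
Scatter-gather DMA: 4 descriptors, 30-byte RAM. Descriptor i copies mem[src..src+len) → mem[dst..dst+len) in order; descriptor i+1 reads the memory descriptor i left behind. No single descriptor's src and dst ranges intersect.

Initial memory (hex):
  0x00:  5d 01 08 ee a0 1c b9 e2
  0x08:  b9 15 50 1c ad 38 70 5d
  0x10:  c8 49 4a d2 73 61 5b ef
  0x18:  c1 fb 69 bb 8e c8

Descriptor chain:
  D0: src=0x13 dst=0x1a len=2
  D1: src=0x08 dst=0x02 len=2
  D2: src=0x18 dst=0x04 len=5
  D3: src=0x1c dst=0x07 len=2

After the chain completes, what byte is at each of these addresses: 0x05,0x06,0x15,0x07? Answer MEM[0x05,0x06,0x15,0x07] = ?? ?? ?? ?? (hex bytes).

MEM[0x05,0x06,0x15,0x07] = fb d2 61 8e

  after D0: wrote 2B at 0x1a = d273
  after D1: wrote 2B at 0x02 = b915
  after D2: wrote 5B at 0x04 = c1fbd2738e
  after D3: wrote 2B at 0x07 = 8ec8
query mem[0x05]=0xfb, mem[0x06]=0xd2, mem[0x15]=0x61, mem[0x07]=0x8e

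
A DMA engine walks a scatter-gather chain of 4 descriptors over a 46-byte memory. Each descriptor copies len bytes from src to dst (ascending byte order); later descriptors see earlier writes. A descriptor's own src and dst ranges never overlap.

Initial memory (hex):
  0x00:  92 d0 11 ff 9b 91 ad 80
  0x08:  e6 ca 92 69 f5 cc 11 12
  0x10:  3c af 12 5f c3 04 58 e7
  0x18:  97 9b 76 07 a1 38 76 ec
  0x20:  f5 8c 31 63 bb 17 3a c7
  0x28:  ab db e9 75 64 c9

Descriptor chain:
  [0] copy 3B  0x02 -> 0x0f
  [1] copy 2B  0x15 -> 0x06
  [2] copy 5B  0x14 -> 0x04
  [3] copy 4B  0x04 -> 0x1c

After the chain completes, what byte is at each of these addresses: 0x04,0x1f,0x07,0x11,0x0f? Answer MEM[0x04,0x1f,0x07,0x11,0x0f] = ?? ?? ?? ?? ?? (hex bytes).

D0: mem[0x0f..0x11] <- [11 ff 9b]
D1: mem[0x06..0x07] <- [04 58]
D2: mem[0x04..0x08] <- [c3 04 58 e7 97]
D3: mem[0x1c..0x1f] <- [c3 04 58 e7]
query mem[0x04]=0xc3, mem[0x1f]=0xe7, mem[0x07]=0xe7, mem[0x11]=0x9b, mem[0x0f]=0x11

MEM[0x04,0x1f,0x07,0x11,0x0f] = c3 e7 e7 9b 11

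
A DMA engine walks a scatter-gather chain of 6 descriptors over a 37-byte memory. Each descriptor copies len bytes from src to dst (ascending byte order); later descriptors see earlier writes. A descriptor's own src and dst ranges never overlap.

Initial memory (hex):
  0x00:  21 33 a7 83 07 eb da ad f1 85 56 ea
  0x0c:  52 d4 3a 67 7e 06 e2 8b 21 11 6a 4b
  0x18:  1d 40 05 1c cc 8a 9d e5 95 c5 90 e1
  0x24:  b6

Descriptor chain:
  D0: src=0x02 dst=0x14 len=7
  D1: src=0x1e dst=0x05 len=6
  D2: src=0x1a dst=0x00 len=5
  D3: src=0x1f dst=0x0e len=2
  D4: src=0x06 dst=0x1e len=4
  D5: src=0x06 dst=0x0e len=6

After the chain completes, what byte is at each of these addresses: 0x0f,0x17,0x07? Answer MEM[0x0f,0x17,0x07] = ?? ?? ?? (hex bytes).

  after D0: wrote 7B at 0x14 = a78307ebdaadf1
  after D1: wrote 6B at 0x05 = 9de595c590e1
  after D2: wrote 5B at 0x00 = f11ccc8a9d
  after D3: wrote 2B at 0x0e = e595
  after D4: wrote 4B at 0x1e = e595c590
  after D5: wrote 6B at 0x0e = e595c590e1ea
query mem[0x0f]=0x95, mem[0x17]=0xeb, mem[0x07]=0x95

MEM[0x0f,0x17,0x07] = 95 eb 95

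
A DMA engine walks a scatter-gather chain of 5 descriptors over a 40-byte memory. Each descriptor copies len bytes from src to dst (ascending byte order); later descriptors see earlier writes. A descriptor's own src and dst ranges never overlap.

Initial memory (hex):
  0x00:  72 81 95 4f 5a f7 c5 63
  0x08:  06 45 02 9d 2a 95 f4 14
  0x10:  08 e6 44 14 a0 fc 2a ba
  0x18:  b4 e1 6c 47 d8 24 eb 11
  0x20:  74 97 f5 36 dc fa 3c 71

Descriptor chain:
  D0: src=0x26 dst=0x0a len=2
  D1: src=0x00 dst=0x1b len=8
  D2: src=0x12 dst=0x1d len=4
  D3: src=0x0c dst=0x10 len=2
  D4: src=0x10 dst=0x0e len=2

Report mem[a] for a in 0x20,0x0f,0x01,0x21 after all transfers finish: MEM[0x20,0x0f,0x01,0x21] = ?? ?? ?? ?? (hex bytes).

  after D0: wrote 2B at 0x0a = 3c71
  after D1: wrote 8B at 0x1b = 7281954f5af7c563
  after D2: wrote 4B at 0x1d = 4414a0fc
  after D3: wrote 2B at 0x10 = 2a95
  after D4: wrote 2B at 0x0e = 2a95
query mem[0x20]=0xfc, mem[0x0f]=0x95, mem[0x01]=0x81, mem[0x21]=0xc5

MEM[0x20,0x0f,0x01,0x21] = fc 95 81 c5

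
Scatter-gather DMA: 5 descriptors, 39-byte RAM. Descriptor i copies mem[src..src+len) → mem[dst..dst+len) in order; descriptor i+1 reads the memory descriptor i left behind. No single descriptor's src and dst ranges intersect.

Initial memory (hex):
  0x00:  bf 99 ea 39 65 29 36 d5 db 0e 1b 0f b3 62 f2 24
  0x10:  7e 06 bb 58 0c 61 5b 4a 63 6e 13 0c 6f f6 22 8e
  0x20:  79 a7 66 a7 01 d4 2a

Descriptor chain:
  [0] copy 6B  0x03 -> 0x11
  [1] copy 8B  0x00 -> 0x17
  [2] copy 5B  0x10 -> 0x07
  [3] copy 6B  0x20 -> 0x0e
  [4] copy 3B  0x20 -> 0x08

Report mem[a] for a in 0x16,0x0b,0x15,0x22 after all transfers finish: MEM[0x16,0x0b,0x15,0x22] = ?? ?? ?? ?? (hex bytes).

[0] 0x03->0x11 len=6 : 39 65 29 36 d5 db
[1] 0x00->0x17 len=8 : bf 99 ea 39 65 29 36 d5
[2] 0x10->0x07 len=5 : 7e 39 65 29 36
[3] 0x20->0x0e len=6 : 79 a7 66 a7 01 d4
[4] 0x20->0x08 len=3 : 79 a7 66
query mem[0x16]=0xdb, mem[0x0b]=0x36, mem[0x15]=0xd5, mem[0x22]=0x66

MEM[0x16,0x0b,0x15,0x22] = db 36 d5 66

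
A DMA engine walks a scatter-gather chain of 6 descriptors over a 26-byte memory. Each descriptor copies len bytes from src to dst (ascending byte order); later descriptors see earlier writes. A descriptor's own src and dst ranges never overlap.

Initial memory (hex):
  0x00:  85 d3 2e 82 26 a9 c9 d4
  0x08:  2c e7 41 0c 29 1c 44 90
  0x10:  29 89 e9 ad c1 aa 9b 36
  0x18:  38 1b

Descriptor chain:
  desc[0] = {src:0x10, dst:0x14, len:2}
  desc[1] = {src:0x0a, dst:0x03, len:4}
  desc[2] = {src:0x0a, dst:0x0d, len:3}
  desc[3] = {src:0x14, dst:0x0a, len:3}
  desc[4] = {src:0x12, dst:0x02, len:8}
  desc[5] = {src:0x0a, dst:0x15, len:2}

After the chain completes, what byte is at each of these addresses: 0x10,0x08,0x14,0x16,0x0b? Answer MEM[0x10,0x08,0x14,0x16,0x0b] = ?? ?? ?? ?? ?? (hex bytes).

MEM[0x10,0x08,0x14,0x16,0x0b] = 29 38 29 89 89

#0 dst[0x14+2] := {0x29,0x89}
#1 dst[0x03+4] := {0x41,0x0c,0x29,0x1c}
#2 dst[0x0d+3] := {0x41,0x0c,0x29}
#3 dst[0x0a+3] := {0x29,0x89,0x9b}
#4 dst[0x02+8] := {0xe9,0xad,0x29,0x89,0x9b,0x36,0x38,0x1b}
#5 dst[0x15+2] := {0x29,0x89}
query mem[0x10]=0x29, mem[0x08]=0x38, mem[0x14]=0x29, mem[0x16]=0x89, mem[0x0b]=0x89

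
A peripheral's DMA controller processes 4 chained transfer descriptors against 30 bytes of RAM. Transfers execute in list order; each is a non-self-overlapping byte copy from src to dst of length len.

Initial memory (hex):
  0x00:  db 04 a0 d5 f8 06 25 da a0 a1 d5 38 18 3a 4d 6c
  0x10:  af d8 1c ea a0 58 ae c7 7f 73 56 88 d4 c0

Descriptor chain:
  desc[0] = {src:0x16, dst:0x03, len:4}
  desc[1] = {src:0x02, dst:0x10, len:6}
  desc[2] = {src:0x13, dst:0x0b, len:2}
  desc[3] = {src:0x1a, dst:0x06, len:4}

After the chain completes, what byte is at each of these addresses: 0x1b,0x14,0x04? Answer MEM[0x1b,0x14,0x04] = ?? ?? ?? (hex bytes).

#0 dst[0x03+4] := {0xae,0xc7,0x7f,0x73}
#1 dst[0x10+6] := {0xa0,0xae,0xc7,0x7f,0x73,0xda}
#2 dst[0x0b+2] := {0x7f,0x73}
#3 dst[0x06+4] := {0x56,0x88,0xd4,0xc0}
query mem[0x1b]=0x88, mem[0x14]=0x73, mem[0x04]=0xc7

MEM[0x1b,0x14,0x04] = 88 73 c7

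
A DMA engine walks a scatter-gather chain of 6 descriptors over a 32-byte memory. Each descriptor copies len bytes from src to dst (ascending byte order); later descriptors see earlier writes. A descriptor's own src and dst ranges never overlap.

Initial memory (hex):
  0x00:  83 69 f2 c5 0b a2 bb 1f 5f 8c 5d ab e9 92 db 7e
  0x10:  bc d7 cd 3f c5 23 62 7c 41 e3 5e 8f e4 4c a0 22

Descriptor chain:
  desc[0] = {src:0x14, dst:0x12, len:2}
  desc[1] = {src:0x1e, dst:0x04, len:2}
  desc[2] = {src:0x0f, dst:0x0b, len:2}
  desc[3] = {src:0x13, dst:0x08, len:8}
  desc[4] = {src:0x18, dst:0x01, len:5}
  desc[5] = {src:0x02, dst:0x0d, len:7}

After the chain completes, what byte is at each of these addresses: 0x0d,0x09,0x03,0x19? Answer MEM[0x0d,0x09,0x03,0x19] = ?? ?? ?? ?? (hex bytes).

MEM[0x0d,0x09,0x03,0x19] = e3 c5 5e e3

#0 dst[0x12+2] := {0xc5,0x23}
#1 dst[0x04+2] := {0xa0,0x22}
#2 dst[0x0b+2] := {0x7e,0xbc}
#3 dst[0x08+8] := {0x23,0xc5,0x23,0x62,0x7c,0x41,0xe3,0x5e}
#4 dst[0x01+5] := {0x41,0xe3,0x5e,0x8f,0xe4}
#5 dst[0x0d+7] := {0xe3,0x5e,0x8f,0xe4,0xbb,0x1f,0x23}
query mem[0x0d]=0xe3, mem[0x09]=0xc5, mem[0x03]=0x5e, mem[0x19]=0xe3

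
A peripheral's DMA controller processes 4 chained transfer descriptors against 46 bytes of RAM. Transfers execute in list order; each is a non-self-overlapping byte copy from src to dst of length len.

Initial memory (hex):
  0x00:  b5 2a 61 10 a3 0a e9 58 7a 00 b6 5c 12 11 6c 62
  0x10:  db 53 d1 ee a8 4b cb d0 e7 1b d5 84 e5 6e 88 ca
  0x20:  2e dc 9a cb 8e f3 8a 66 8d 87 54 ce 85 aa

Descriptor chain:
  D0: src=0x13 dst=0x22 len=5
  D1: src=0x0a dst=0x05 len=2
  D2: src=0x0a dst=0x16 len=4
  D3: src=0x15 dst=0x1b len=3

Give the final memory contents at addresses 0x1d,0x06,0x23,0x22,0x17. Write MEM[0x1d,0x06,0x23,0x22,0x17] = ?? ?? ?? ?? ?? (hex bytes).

MEM[0x1d,0x06,0x23,0x22,0x17] = 5c 5c a8 ee 5c

D0: mem[0x22..0x26] <- [ee a8 4b cb d0]
D1: mem[0x05..0x06] <- [b6 5c]
D2: mem[0x16..0x19] <- [b6 5c 12 11]
D3: mem[0x1b..0x1d] <- [4b b6 5c]
query mem[0x1d]=0x5c, mem[0x06]=0x5c, mem[0x23]=0xa8, mem[0x22]=0xee, mem[0x17]=0x5c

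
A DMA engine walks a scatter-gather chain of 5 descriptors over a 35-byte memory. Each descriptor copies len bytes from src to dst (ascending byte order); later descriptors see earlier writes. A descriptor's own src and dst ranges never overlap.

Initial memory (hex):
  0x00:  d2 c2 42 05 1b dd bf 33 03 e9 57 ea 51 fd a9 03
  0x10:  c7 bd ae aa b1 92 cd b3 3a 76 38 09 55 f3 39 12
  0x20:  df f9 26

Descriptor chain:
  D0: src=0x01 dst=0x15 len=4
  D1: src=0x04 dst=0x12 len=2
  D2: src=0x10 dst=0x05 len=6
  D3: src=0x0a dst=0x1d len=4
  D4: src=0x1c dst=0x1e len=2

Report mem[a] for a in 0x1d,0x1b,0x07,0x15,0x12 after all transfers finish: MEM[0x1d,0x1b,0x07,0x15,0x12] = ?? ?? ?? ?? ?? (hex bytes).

#0 dst[0x15+4] := {0xc2,0x42,0x05,0x1b}
#1 dst[0x12+2] := {0x1b,0xdd}
#2 dst[0x05+6] := {0xc7,0xbd,0x1b,0xdd,0xb1,0xc2}
#3 dst[0x1d+4] := {0xc2,0xea,0x51,0xfd}
#4 dst[0x1e+2] := {0x55,0xc2}
query mem[0x1d]=0xc2, mem[0x1b]=0x09, mem[0x07]=0x1b, mem[0x15]=0xc2, mem[0x12]=0x1b

MEM[0x1d,0x1b,0x07,0x15,0x12] = c2 09 1b c2 1b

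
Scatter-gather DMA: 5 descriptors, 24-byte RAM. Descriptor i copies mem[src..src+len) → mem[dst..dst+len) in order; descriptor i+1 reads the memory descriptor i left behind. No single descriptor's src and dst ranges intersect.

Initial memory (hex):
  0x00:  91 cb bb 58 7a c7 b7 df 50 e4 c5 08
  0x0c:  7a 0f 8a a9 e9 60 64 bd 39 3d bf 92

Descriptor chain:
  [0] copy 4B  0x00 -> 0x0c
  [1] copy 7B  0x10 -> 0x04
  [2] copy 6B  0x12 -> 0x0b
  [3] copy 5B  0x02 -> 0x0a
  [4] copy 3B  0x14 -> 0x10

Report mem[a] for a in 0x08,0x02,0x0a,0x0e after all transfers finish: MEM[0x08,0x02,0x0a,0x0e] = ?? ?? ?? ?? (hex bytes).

D0: mem[0x0c..0x0f] <- [91 cb bb 58]
D1: mem[0x04..0x0a] <- [e9 60 64 bd 39 3d bf]
D2: mem[0x0b..0x10] <- [64 bd 39 3d bf 92]
D3: mem[0x0a..0x0e] <- [bb 58 e9 60 64]
D4: mem[0x10..0x12] <- [39 3d bf]
query mem[0x08]=0x39, mem[0x02]=0xbb, mem[0x0a]=0xbb, mem[0x0e]=0x64

MEM[0x08,0x02,0x0a,0x0e] = 39 bb bb 64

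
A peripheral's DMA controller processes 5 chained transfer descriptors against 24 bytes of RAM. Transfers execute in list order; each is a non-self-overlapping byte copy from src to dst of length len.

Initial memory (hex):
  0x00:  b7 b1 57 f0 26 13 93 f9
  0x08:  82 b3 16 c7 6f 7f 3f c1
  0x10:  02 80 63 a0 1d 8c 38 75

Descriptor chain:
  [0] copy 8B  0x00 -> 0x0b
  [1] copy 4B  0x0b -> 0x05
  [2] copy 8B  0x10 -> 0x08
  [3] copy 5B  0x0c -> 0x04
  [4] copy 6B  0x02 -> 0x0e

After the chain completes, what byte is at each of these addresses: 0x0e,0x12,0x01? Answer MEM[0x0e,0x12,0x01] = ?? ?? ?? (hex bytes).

[0] 0x00->0x0b len=8 : b7 b1 57 f0 26 13 93 f9
[1] 0x0b->0x05 len=4 : b7 b1 57 f0
[2] 0x10->0x08 len=8 : 13 93 f9 a0 1d 8c 38 75
[3] 0x0c->0x04 len=5 : 1d 8c 38 75 13
[4] 0x02->0x0e len=6 : 57 f0 1d 8c 38 75
query mem[0x0e]=0x57, mem[0x12]=0x38, mem[0x01]=0xb1

MEM[0x0e,0x12,0x01] = 57 38 b1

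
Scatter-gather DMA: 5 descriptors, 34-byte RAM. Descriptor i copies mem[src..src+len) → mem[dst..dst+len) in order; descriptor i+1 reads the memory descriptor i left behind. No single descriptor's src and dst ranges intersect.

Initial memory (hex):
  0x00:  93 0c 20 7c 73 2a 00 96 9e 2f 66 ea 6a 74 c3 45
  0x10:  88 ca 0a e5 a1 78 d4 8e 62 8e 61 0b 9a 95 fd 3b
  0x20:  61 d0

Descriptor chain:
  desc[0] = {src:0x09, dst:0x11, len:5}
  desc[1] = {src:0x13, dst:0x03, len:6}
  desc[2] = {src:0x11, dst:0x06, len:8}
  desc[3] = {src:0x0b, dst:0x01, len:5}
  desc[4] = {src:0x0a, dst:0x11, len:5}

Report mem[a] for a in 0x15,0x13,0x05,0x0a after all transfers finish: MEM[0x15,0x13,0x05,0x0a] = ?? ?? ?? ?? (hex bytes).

MEM[0x15,0x13,0x05,0x0a] = c3 8e 45 74

D0: mem[0x11..0x15] <- [2f 66 ea 6a 74]
D1: mem[0x03..0x08] <- [ea 6a 74 d4 8e 62]
D2: mem[0x06..0x0d] <- [2f 66 ea 6a 74 d4 8e 62]
D3: mem[0x01..0x05] <- [d4 8e 62 c3 45]
D4: mem[0x11..0x15] <- [74 d4 8e 62 c3]
query mem[0x15]=0xc3, mem[0x13]=0x8e, mem[0x05]=0x45, mem[0x0a]=0x74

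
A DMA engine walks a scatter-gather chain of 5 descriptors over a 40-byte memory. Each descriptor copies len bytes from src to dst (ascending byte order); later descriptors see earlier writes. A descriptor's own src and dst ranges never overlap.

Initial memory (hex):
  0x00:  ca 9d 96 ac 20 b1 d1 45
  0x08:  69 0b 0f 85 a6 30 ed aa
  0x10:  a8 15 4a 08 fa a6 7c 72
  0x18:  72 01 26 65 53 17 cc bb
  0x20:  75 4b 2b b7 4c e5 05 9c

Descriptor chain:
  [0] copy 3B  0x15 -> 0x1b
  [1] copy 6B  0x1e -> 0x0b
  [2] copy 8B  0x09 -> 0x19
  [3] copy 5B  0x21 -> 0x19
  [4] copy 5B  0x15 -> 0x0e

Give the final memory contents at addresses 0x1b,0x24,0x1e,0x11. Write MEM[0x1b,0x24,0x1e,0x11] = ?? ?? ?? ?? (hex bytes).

#0 dst[0x1b+3] := {0xa6,0x7c,0x72}
#1 dst[0x0b+6] := {0xcc,0xbb,0x75,0x4b,0x2b,0xb7}
#2 dst[0x19+8] := {0x0b,0x0f,0xcc,0xbb,0x75,0x4b,0x2b,0xb7}
#3 dst[0x19+5] := {0x4b,0x2b,0xb7,0x4c,0xe5}
#4 dst[0x0e+5] := {0xa6,0x7c,0x72,0x72,0x4b}
query mem[0x1b]=0xb7, mem[0x24]=0x4c, mem[0x1e]=0x4b, mem[0x11]=0x72

MEM[0x1b,0x24,0x1e,0x11] = b7 4c 4b 72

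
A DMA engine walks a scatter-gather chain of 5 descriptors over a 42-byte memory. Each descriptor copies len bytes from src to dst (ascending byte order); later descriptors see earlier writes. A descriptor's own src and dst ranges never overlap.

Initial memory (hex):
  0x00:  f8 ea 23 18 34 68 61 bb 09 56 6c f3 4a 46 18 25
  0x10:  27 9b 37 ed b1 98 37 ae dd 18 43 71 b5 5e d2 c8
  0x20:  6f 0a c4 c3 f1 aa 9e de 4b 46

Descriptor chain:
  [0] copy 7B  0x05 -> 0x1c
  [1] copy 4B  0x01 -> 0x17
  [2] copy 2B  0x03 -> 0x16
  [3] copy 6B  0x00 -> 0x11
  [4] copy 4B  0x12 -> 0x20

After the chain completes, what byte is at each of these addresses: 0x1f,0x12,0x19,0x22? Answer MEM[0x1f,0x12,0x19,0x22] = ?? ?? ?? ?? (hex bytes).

  after D0: wrote 7B at 0x1c = 6861bb09566cf3
  after D1: wrote 4B at 0x17 = ea231834
  after D2: wrote 2B at 0x16 = 1834
  after D3: wrote 6B at 0x11 = f8ea23183468
  after D4: wrote 4B at 0x20 = ea231834
query mem[0x1f]=0x09, mem[0x12]=0xea, mem[0x19]=0x18, mem[0x22]=0x18

MEM[0x1f,0x12,0x19,0x22] = 09 ea 18 18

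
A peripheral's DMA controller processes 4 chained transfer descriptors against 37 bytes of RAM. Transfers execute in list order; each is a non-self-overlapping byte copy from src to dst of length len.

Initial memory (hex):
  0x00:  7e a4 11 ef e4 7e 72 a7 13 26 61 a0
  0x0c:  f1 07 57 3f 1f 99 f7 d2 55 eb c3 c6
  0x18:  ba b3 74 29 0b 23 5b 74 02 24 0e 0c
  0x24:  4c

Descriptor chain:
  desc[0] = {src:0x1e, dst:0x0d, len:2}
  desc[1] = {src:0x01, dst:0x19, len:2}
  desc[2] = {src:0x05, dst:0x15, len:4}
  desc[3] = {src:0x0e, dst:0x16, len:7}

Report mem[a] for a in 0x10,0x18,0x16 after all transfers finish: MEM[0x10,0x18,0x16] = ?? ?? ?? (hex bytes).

MEM[0x10,0x18,0x16] = 1f 1f 74

[0] 0x1e->0x0d len=2 : 5b 74
[1] 0x01->0x19 len=2 : a4 11
[2] 0x05->0x15 len=4 : 7e 72 a7 13
[3] 0x0e->0x16 len=7 : 74 3f 1f 99 f7 d2 55
query mem[0x10]=0x1f, mem[0x18]=0x1f, mem[0x16]=0x74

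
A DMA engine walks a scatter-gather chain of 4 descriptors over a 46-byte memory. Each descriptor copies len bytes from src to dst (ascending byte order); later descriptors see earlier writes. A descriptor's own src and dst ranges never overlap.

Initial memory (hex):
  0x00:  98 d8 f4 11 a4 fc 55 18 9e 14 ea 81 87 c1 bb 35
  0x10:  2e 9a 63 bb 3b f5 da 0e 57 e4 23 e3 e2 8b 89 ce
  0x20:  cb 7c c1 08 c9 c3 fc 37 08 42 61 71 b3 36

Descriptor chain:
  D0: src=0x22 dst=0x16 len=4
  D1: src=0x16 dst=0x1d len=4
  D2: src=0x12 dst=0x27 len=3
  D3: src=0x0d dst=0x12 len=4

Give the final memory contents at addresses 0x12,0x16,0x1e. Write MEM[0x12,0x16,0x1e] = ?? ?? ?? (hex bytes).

#0 dst[0x16+4] := {0xc1,0x08,0xc9,0xc3}
#1 dst[0x1d+4] := {0xc1,0x08,0xc9,0xc3}
#2 dst[0x27+3] := {0x63,0xbb,0x3b}
#3 dst[0x12+4] := {0xc1,0xbb,0x35,0x2e}
query mem[0x12]=0xc1, mem[0x16]=0xc1, mem[0x1e]=0x08

MEM[0x12,0x16,0x1e] = c1 c1 08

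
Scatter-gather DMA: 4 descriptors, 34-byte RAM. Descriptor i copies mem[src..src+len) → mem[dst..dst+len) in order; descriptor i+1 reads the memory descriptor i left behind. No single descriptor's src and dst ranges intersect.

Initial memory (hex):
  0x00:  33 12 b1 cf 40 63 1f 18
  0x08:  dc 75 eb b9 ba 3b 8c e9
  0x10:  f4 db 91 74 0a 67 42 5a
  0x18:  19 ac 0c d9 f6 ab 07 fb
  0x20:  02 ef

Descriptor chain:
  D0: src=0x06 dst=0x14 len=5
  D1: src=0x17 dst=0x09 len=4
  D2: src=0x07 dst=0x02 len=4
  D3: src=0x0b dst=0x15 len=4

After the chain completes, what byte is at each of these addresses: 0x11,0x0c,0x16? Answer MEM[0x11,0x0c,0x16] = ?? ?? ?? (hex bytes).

[0] 0x06->0x14 len=5 : 1f 18 dc 75 eb
[1] 0x17->0x09 len=4 : 75 eb ac 0c
[2] 0x07->0x02 len=4 : 18 dc 75 eb
[3] 0x0b->0x15 len=4 : ac 0c 3b 8c
query mem[0x11]=0xdb, mem[0x0c]=0x0c, mem[0x16]=0x0c

MEM[0x11,0x0c,0x16] = db 0c 0c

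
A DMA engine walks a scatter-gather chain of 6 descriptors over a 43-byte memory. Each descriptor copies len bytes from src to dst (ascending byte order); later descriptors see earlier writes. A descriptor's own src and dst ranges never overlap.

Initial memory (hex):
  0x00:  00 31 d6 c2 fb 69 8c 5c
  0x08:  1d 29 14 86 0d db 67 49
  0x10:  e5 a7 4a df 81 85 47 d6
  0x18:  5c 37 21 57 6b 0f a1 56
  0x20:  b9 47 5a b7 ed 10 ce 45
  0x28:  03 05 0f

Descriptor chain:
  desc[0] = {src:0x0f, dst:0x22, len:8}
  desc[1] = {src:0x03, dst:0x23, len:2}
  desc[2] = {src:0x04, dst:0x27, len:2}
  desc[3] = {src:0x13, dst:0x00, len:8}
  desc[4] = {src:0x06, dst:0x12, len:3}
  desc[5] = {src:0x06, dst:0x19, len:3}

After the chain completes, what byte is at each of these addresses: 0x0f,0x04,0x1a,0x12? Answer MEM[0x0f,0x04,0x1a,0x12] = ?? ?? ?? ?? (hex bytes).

MEM[0x0f,0x04,0x1a,0x12] = 49 d6 21 37

D0: mem[0x22..0x29] <- [49 e5 a7 4a df 81 85 47]
D1: mem[0x23..0x24] <- [c2 fb]
D2: mem[0x27..0x28] <- [fb 69]
D3: mem[0x00..0x07] <- [df 81 85 47 d6 5c 37 21]
D4: mem[0x12..0x14] <- [37 21 1d]
D5: mem[0x19..0x1b] <- [37 21 1d]
query mem[0x0f]=0x49, mem[0x04]=0xd6, mem[0x1a]=0x21, mem[0x12]=0x37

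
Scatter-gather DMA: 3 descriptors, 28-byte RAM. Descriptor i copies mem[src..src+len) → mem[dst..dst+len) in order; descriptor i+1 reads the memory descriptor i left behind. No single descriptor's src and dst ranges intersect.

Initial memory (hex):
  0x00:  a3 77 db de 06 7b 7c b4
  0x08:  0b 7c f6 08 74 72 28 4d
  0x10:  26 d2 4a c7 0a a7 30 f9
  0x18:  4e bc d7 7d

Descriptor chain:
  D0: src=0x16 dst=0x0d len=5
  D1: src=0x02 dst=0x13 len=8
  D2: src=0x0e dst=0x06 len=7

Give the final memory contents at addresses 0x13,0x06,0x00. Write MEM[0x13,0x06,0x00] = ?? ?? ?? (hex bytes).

#0 dst[0x0d+5] := {0x30,0xf9,0x4e,0xbc,0xd7}
#1 dst[0x13+8] := {0xdb,0xde,0x06,0x7b,0x7c,0xb4,0x0b,0x7c}
#2 dst[0x06+7] := {0xf9,0x4e,0xbc,0xd7,0x4a,0xdb,0xde}
query mem[0x13]=0xdb, mem[0x06]=0xf9, mem[0x00]=0xa3

MEM[0x13,0x06,0x00] = db f9 a3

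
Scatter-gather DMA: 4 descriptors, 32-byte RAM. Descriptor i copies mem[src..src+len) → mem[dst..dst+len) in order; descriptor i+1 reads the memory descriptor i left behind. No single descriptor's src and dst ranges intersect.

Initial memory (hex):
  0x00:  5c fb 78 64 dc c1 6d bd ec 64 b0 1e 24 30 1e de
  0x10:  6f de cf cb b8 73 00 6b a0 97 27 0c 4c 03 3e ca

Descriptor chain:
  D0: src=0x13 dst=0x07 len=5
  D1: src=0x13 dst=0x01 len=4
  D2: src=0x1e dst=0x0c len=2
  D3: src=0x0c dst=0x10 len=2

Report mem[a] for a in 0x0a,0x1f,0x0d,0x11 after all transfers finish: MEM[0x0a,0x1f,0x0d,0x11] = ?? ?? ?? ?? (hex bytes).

#0 dst[0x07+5] := {0xcb,0xb8,0x73,0x00,0x6b}
#1 dst[0x01+4] := {0xcb,0xb8,0x73,0x00}
#2 dst[0x0c+2] := {0x3e,0xca}
#3 dst[0x10+2] := {0x3e,0xca}
query mem[0x0a]=0x00, mem[0x1f]=0xca, mem[0x0d]=0xca, mem[0x11]=0xca

MEM[0x0a,0x1f,0x0d,0x11] = 00 ca ca ca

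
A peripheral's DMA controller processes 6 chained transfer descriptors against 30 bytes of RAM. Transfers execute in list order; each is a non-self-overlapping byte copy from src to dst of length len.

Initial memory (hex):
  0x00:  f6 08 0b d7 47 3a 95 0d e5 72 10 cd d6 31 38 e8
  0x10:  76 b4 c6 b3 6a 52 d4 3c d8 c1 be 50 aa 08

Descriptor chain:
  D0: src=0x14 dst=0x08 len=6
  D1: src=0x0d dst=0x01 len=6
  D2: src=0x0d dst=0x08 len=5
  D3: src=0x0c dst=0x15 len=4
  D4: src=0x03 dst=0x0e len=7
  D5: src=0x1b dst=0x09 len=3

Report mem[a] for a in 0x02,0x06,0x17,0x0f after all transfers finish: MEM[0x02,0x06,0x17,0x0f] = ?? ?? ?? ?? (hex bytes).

#0 dst[0x08+6] := {0x6a,0x52,0xd4,0x3c,0xd8,0xc1}
#1 dst[0x01+6] := {0xc1,0x38,0xe8,0x76,0xb4,0xc6}
#2 dst[0x08+5] := {0xc1,0x38,0xe8,0x76,0xb4}
#3 dst[0x15+4] := {0xb4,0xc1,0x38,0xe8}
#4 dst[0x0e+7] := {0xe8,0x76,0xb4,0xc6,0x0d,0xc1,0x38}
#5 dst[0x09+3] := {0x50,0xaa,0x08}
query mem[0x02]=0x38, mem[0x06]=0xc6, mem[0x17]=0x38, mem[0x0f]=0x76

MEM[0x02,0x06,0x17,0x0f] = 38 c6 38 76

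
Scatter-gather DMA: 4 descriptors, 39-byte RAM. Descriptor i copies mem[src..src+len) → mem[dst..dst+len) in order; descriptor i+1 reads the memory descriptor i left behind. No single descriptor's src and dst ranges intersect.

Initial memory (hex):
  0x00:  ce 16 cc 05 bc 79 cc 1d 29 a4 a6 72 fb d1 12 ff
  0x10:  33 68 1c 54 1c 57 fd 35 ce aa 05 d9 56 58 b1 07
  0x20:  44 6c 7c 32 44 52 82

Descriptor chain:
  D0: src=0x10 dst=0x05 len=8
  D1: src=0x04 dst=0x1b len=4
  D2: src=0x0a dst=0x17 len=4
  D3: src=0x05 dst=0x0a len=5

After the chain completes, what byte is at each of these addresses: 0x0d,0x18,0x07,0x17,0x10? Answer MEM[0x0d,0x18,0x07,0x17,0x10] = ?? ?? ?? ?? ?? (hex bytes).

[0] 0x10->0x05 len=8 : 33 68 1c 54 1c 57 fd 35
[1] 0x04->0x1b len=4 : bc 33 68 1c
[2] 0x0a->0x17 len=4 : 57 fd 35 d1
[3] 0x05->0x0a len=5 : 33 68 1c 54 1c
query mem[0x0d]=0x54, mem[0x18]=0xfd, mem[0x07]=0x1c, mem[0x17]=0x57, mem[0x10]=0x33

MEM[0x0d,0x18,0x07,0x17,0x10] = 54 fd 1c 57 33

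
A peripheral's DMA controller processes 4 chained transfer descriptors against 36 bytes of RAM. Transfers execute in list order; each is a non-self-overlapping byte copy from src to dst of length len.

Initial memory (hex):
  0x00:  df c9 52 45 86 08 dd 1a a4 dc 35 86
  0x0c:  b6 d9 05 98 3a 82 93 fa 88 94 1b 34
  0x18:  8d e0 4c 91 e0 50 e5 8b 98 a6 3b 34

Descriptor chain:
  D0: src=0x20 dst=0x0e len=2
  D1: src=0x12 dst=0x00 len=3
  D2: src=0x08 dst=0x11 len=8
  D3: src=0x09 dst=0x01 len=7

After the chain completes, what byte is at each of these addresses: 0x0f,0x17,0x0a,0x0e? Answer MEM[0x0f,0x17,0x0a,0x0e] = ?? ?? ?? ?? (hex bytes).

[0] 0x20->0x0e len=2 : 98 a6
[1] 0x12->0x00 len=3 : 93 fa 88
[2] 0x08->0x11 len=8 : a4 dc 35 86 b6 d9 98 a6
[3] 0x09->0x01 len=7 : dc 35 86 b6 d9 98 a6
query mem[0x0f]=0xa6, mem[0x17]=0x98, mem[0x0a]=0x35, mem[0x0e]=0x98

MEM[0x0f,0x17,0x0a,0x0e] = a6 98 35 98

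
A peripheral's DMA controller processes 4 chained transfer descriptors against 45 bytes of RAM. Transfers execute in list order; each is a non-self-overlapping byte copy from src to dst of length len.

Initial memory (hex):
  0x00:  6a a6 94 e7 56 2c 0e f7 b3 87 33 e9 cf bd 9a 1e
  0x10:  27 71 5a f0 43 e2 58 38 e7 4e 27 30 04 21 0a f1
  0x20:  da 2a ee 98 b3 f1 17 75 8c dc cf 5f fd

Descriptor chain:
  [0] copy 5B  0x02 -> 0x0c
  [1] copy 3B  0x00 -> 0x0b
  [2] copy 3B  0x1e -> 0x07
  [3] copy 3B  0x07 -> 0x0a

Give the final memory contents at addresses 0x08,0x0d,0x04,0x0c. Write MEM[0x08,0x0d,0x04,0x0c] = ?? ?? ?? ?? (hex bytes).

MEM[0x08,0x0d,0x04,0x0c] = f1 94 56 da

[0] 0x02->0x0c len=5 : 94 e7 56 2c 0e
[1] 0x00->0x0b len=3 : 6a a6 94
[2] 0x1e->0x07 len=3 : 0a f1 da
[3] 0x07->0x0a len=3 : 0a f1 da
query mem[0x08]=0xf1, mem[0x0d]=0x94, mem[0x04]=0x56, mem[0x0c]=0xda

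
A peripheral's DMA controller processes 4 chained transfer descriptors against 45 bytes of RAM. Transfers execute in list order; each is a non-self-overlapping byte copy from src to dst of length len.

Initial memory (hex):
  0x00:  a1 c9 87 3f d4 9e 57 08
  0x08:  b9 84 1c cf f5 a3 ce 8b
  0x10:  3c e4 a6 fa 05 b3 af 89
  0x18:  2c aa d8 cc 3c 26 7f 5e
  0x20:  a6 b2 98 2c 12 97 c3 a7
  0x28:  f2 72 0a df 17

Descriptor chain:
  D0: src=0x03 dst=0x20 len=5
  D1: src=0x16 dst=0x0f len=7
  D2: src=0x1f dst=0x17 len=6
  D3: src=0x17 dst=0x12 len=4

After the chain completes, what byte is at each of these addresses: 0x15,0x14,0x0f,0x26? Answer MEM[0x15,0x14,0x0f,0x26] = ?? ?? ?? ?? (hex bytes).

#0 dst[0x20+5] := {0x3f,0xd4,0x9e,0x57,0x08}
#1 dst[0x0f+7] := {0xaf,0x89,0x2c,0xaa,0xd8,0xcc,0x3c}
#2 dst[0x17+6] := {0x5e,0x3f,0xd4,0x9e,0x57,0x08}
#3 dst[0x12+4] := {0x5e,0x3f,0xd4,0x9e}
query mem[0x15]=0x9e, mem[0x14]=0xd4, mem[0x0f]=0xaf, mem[0x26]=0xc3

MEM[0x15,0x14,0x0f,0x26] = 9e d4 af c3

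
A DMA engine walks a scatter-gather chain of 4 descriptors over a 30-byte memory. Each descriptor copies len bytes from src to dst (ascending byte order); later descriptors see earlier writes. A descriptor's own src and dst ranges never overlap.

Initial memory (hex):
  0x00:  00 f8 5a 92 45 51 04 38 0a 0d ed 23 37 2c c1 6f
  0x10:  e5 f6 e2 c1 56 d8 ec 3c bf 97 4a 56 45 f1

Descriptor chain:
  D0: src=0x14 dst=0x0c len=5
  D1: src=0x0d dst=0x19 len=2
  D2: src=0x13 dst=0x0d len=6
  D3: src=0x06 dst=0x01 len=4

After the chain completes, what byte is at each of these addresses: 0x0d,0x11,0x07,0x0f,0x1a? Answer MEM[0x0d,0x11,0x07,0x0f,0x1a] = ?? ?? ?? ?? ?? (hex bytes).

[0] 0x14->0x0c len=5 : 56 d8 ec 3c bf
[1] 0x0d->0x19 len=2 : d8 ec
[2] 0x13->0x0d len=6 : c1 56 d8 ec 3c bf
[3] 0x06->0x01 len=4 : 04 38 0a 0d
query mem[0x0d]=0xc1, mem[0x11]=0x3c, mem[0x07]=0x38, mem[0x0f]=0xd8, mem[0x1a]=0xec

MEM[0x0d,0x11,0x07,0x0f,0x1a] = c1 3c 38 d8 ec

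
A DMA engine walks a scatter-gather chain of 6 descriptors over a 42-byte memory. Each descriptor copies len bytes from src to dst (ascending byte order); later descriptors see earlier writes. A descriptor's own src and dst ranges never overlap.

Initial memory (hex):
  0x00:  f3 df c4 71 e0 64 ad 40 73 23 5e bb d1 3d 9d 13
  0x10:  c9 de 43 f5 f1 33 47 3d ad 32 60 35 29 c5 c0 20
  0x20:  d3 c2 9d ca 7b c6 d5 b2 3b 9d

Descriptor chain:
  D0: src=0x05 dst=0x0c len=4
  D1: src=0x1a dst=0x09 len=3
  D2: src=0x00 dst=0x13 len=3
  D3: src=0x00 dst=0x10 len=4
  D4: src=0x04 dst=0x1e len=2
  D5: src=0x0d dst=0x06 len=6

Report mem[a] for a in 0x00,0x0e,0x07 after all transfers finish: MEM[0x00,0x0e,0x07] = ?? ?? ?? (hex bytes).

MEM[0x00,0x0e,0x07] = f3 40 40

  after D0: wrote 4B at 0x0c = 64ad4073
  after D1: wrote 3B at 0x09 = 603529
  after D2: wrote 3B at 0x13 = f3dfc4
  after D3: wrote 4B at 0x10 = f3dfc471
  after D4: wrote 2B at 0x1e = e064
  after D5: wrote 6B at 0x06 = ad4073f3dfc4
query mem[0x00]=0xf3, mem[0x0e]=0x40, mem[0x07]=0x40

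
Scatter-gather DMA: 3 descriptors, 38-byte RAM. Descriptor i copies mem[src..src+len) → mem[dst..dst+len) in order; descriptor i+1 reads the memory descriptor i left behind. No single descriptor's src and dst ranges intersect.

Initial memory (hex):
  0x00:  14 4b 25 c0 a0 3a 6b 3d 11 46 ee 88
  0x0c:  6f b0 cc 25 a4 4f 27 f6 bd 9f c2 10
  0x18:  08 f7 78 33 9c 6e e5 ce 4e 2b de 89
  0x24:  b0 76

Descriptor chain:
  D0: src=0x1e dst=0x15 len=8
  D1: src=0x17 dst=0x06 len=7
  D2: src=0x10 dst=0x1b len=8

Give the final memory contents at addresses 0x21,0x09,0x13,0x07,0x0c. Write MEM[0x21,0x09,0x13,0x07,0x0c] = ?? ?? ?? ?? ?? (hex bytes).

[0] 0x1e->0x15 len=8 : e5 ce 4e 2b de 89 b0 76
[1] 0x17->0x06 len=7 : 4e 2b de 89 b0 76 6e
[2] 0x10->0x1b len=8 : a4 4f 27 f6 bd e5 ce 4e
query mem[0x21]=0xce, mem[0x09]=0x89, mem[0x13]=0xf6, mem[0x07]=0x2b, mem[0x0c]=0x6e

MEM[0x21,0x09,0x13,0x07,0x0c] = ce 89 f6 2b 6e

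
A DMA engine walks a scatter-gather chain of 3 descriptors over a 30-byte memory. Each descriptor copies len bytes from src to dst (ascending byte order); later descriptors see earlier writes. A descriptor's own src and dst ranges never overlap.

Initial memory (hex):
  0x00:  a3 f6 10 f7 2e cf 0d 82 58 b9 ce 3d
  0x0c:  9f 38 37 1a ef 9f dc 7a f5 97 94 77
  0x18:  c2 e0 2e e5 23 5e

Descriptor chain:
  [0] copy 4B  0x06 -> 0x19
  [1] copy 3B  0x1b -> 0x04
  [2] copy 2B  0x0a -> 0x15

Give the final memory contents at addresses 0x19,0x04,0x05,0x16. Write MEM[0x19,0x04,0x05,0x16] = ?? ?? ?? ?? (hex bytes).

[0] 0x06->0x19 len=4 : 0d 82 58 b9
[1] 0x1b->0x04 len=3 : 58 b9 5e
[2] 0x0a->0x15 len=2 : ce 3d
query mem[0x19]=0x0d, mem[0x04]=0x58, mem[0x05]=0xb9, mem[0x16]=0x3d

MEM[0x19,0x04,0x05,0x16] = 0d 58 b9 3d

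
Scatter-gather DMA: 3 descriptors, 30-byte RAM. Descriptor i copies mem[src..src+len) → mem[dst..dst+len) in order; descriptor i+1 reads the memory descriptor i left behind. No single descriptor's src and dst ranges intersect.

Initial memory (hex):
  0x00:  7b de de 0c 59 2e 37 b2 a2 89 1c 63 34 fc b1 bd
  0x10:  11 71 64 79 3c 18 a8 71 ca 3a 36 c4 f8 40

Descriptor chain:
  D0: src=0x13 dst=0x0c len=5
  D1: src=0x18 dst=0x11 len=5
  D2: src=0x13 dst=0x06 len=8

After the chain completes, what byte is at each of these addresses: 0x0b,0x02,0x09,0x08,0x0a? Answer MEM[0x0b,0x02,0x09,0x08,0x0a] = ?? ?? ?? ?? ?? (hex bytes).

MEM[0x0b,0x02,0x09,0x08,0x0a] = ca de a8 f8 71

#0 dst[0x0c+5] := {0x79,0x3c,0x18,0xa8,0x71}
#1 dst[0x11+5] := {0xca,0x3a,0x36,0xc4,0xf8}
#2 dst[0x06+8] := {0x36,0xc4,0xf8,0xa8,0x71,0xca,0x3a,0x36}
query mem[0x0b]=0xca, mem[0x02]=0xde, mem[0x09]=0xa8, mem[0x08]=0xf8, mem[0x0a]=0x71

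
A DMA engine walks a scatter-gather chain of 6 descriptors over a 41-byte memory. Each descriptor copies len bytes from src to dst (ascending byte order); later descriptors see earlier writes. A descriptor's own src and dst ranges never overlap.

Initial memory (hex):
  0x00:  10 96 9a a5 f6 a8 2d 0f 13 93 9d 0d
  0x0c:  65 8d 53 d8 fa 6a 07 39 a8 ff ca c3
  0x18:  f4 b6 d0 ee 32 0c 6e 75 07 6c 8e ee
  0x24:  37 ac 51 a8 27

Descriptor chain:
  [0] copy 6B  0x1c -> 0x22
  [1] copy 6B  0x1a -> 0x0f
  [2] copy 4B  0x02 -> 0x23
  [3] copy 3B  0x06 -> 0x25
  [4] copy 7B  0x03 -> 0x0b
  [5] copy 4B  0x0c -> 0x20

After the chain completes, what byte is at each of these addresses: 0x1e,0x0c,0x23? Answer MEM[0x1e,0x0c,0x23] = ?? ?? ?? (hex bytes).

MEM[0x1e,0x0c,0x23] = 6e f6 0f

#0 dst[0x22+6] := {0x32,0x0c,0x6e,0x75,0x07,0x6c}
#1 dst[0x0f+6] := {0xd0,0xee,0x32,0x0c,0x6e,0x75}
#2 dst[0x23+4] := {0x9a,0xa5,0xf6,0xa8}
#3 dst[0x25+3] := {0x2d,0x0f,0x13}
#4 dst[0x0b+7] := {0xa5,0xf6,0xa8,0x2d,0x0f,0x13,0x93}
#5 dst[0x20+4] := {0xf6,0xa8,0x2d,0x0f}
query mem[0x1e]=0x6e, mem[0x0c]=0xf6, mem[0x23]=0x0f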